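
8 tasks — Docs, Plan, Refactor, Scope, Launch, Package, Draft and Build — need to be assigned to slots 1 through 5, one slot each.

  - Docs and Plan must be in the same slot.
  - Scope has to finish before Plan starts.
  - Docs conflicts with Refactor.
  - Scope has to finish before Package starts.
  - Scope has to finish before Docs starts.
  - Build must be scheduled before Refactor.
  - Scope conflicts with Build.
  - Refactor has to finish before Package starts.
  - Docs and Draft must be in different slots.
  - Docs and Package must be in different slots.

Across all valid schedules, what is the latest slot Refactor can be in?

Precedence pushes Refactor to at least 2; downstream work caps Refactor at 4.
Refactor at 4 is achievable: Build -> 2, Refactor -> 4, Plan -> 2, Draft -> 1, Docs -> 2, Scope -> 1, Launch -> 1, Package -> 5.

4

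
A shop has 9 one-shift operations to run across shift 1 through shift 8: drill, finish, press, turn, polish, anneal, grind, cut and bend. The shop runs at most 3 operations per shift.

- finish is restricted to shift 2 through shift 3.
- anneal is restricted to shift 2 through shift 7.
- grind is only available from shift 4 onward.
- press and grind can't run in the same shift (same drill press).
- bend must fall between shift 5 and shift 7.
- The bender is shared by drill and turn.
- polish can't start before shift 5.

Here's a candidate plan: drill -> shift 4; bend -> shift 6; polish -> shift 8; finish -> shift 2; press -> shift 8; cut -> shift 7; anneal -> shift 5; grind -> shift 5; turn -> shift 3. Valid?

The shop runs at most 3 operations per shift — holds.
press and grind can't run in the same shift (same drill press) — holds.
grind is only available from shift 4 onward — holds.
The bender is shared by drill and turn — holds.
finish is restricted to shift 2 through shift 3 — holds.
bend must fall between shift 5 and shift 7 — holds.
polish can't start before shift 5 — holds.
anneal is restricted to shift 2 through shift 7 — holds.

Yes, all constraints hold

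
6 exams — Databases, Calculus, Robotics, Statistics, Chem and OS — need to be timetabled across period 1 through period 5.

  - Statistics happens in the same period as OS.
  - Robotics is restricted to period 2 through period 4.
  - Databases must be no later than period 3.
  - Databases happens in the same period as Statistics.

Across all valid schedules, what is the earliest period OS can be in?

period 1

OS must be in the same period as Databases, which can't be after period 3, so OS is at most period 3.
OS at period 1 is achievable: Databases=period 1; Chem=period 1; Robotics=period 2; OS=period 1; Statistics=period 1; Calculus=period 1.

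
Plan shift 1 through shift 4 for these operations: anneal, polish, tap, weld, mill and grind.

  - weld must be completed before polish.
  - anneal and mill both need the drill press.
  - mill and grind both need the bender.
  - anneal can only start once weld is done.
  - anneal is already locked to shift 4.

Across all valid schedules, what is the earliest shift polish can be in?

Precedence pushes polish to at least shift 2.
polish at shift 2 is achievable: weld -> shift 1, grind -> shift 2, mill -> shift 1, polish -> shift 2, tap -> shift 1, anneal -> shift 4.

shift 2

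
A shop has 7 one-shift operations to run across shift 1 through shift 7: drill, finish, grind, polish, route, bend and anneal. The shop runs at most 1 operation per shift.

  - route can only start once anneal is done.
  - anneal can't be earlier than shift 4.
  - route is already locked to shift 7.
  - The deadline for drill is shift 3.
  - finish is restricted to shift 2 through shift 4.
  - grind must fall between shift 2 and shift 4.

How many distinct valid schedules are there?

Splitting on drill: it can be shift 1 (28), shift 2 (8), shift 3 (8). Listing each branch's schedules as (finish, grind, polish, route, bend, anneal) by shift number:
drill=shift 1: (2,3,4,7,5,6) (2,3,4,7,6,5) (2,3,5,7,4,6) (2,3,5,7,6,4) (2,3,6,7,4,5) (2,3,6,7,5,4) (2,4,3,7,5,6) (2,4,3,7,6,5) (2,4,5,7,3,6) (2,4,6,7,3,5) (3,2,4,7,5,6) (3,2,4,7,6,5) (3,2,5,7,4,6) (3,2,5,7,6,4) (3,2,6,7,4,5) (3,2,6,7,5,4) (3,4,2,7,5,6) (3,4,2,7,6,5) (3,4,5,7,2,6) (3,4,6,7,2,5) (4,2,3,7,5,6) (4,2,3,7,6,5) (4,2,5,7,3,6) (4,2,6,7,3,5) (4,3,2,7,5,6) (4,3,2,7,6,5) (4,3,5,7,2,6) (4,3,6,7,2,5) — 28.
drill=shift 2: (3,4,1,7,5,6) (3,4,1,7,6,5) (3,4,5,7,1,6) (3,4,6,7,1,5) (4,3,1,7,5,6) (4,3,1,7,6,5) (4,3,5,7,1,6) (4,3,6,7,1,5) — 8.
drill=shift 3: (2,4,1,7,5,6) (2,4,1,7,6,5) (2,4,5,7,1,6) (2,4,6,7,1,5) (4,2,1,7,5,6) (4,2,1,7,6,5) (4,2,5,7,1,6) (4,2,6,7,1,5) — 8.
Summing: 28 + 8 + 8 = 44.

44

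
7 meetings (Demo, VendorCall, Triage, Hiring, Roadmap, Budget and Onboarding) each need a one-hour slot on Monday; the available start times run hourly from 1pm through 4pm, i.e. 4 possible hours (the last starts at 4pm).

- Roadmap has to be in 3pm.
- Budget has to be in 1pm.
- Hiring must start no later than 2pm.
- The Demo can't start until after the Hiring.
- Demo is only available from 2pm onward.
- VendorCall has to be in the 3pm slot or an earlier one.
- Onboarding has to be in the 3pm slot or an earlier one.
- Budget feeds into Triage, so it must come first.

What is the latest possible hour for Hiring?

Hiring's own window allows nothing later than 2pm.
Hiring at 2pm is achievable: Triage -> 2pm, Budget -> 1pm, VendorCall -> 1pm, Hiring -> 2pm, Onboarding -> 1pm, Demo -> 3pm, Roadmap -> 3pm.

2pm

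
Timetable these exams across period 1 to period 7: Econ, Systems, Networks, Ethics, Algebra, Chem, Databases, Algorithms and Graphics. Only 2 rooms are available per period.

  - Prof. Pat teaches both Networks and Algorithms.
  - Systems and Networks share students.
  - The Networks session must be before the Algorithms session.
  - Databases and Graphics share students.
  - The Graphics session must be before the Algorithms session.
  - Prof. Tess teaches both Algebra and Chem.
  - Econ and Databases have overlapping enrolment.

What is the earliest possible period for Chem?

Chem at period 1 is achievable: Databases=period 5, Chem=period 1, Systems=period 3, Econ=period 2, Graphics=period 2, Algebra=period 4, Algorithms=period 3, Ethics=period 4, Networks=period 1.

period 1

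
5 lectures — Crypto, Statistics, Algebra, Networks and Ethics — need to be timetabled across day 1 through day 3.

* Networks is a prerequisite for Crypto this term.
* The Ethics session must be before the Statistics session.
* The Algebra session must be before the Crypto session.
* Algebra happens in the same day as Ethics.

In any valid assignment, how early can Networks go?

day 1

Downstream work caps Networks at day 2.
Networks at day 1 is achievable: Ethics -> day 1; Statistics -> day 2; Networks -> day 1; Algebra -> day 1; Crypto -> day 2.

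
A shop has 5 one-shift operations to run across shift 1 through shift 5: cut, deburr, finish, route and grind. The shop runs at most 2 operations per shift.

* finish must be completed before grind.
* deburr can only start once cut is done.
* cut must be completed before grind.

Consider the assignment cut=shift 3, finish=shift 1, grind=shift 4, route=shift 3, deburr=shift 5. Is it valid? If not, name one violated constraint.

cut must be completed before grind — holds.
deburr can only start once cut is done — holds.
finish must be completed before grind — holds.
The shop runs at most 2 operations per shift — holds.

Valid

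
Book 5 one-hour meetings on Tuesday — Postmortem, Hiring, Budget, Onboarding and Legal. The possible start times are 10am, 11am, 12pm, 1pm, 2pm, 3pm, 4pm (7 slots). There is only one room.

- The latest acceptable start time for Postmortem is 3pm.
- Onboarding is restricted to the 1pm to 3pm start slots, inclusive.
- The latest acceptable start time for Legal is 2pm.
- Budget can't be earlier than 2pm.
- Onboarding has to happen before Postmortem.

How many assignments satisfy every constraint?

51

Splitting on Postmortem: it can be 2pm (18), 3pm (33). Listing each branch's schedules as (Hiring, Budget, Onboarding, Legal):
Postmortem=2pm: (10am,3pm,1pm,11am) (10am,3pm,1pm,12pm) (10am,4pm,1pm,11am) (10am,4pm,1pm,12pm) (11am,3pm,1pm,10am) (11am,3pm,1pm,12pm) (11am,4pm,1pm,10am) (11am,4pm,1pm,12pm) (12pm,3pm,1pm,10am) (12pm,3pm,1pm,11am) (12pm,4pm,1pm,10am) (12pm,4pm,1pm,11am) (3pm,4pm,1pm,10am) (3pm,4pm,1pm,11am) (3pm,4pm,1pm,12pm) (4pm,3pm,1pm,10am) (4pm,3pm,1pm,11am) (4pm,3pm,1pm,12pm) — 18.
Postmortem=3pm: (10am,2pm,1pm,11am) (10am,2pm,1pm,12pm) (10am,4pm,1pm,11am) (10am,4pm,1pm,12pm) (10am,4pm,1pm,2pm) (10am,4pm,2pm,11am) (10am,4pm,2pm,12pm) (10am,4pm,2pm,1pm) (11am,2pm,1pm,10am) (11am,2pm,1pm,12pm) (11am,4pm,1pm,10am) (11am,4pm,1pm,12pm) (11am,4pm,1pm,2pm) (11am,4pm,2pm,10am) (11am,4pm,2pm,12pm) (11am,4pm,2pm,1pm) (12pm,2pm,1pm,10am) (12pm,2pm,1pm,11am) (12pm,4pm,1pm,10am) (12pm,4pm,1pm,11am) (12pm,4pm,1pm,2pm) (12pm,4pm,2pm,10am) (12pm,4pm,2pm,11am) (12pm,4pm,2pm,1pm) (1pm,4pm,2pm,10am) (1pm,4pm,2pm,11am) (1pm,4pm,2pm,12pm) (2pm,4pm,1pm,10am) (2pm,4pm,1pm,11am) (2pm,4pm,1pm,12pm) (4pm,2pm,1pm,10am) (4pm,2pm,1pm,11am) (4pm,2pm,1pm,12pm) — 33.
Summing: 18 + 33 = 51.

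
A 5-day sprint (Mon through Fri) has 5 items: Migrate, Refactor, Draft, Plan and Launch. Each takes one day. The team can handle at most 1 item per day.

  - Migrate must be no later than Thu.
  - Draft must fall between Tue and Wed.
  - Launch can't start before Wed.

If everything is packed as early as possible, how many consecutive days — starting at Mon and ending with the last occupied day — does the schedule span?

With at most 1 per day and 5 work items, at least 5 days are needed.
Launch can't be placed before Wed — that is day 3 counting from Mon — so the schedule must run through at least 3 days.
5 works (last occupied day: Fri): for example Plan=Fri; Refactor=Thu; Draft=Tue; Launch=Wed; Migrate=Mon.

5 days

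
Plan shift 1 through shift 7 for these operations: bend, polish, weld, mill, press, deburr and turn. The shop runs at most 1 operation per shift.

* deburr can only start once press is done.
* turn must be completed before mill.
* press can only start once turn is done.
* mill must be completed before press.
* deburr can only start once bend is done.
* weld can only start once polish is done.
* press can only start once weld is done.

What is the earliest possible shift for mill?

shift 2

Precedence pushes mill to at least shift 2; downstream work caps mill at shift 5.
mill at shift 2 is achievable: deburr -> shift 7, mill -> shift 2, bend -> shift 6, turn -> shift 1, weld -> shift 4, press -> shift 5, polish -> shift 3.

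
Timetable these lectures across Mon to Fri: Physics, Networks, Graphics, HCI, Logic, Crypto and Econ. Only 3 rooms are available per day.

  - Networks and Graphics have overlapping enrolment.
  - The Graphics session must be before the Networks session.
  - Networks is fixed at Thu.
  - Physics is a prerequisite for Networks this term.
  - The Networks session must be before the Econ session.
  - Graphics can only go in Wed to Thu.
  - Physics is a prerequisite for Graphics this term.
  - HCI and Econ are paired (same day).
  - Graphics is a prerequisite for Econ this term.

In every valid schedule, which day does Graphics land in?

Graphics's window is Wed–Thu.
Networks is fixed at Thu, and Graphics can't share a day with Networks.
So Graphics must be Wed.

Wed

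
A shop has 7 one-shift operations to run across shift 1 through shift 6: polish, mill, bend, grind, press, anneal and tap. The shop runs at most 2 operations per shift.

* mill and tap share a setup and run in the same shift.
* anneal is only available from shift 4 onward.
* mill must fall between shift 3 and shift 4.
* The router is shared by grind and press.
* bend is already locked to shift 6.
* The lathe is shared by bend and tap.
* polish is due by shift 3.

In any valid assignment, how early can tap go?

Tap must be in the same shift as mill, which can't be before shift 3, so tap is at least shift 3; tap must be in the same shift as mill, which can't be after shift 4, so tap is at most shift 4.
tap at shift 3 is achievable: mill=shift 3, press=shift 2, bend=shift 6, anneal=shift 4, grind=shift 1, tap=shift 3, polish=shift 1.

shift 3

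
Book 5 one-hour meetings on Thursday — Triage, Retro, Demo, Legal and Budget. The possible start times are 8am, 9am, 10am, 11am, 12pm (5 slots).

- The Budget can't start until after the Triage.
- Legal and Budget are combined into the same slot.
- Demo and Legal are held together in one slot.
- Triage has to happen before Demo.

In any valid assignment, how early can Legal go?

Legal must be in the same slot as Demo, which can't be before 9am, so Legal is at least 9am.
Legal at 9am is achievable: Legal in 9am; Demo in 9am; Retro in 8am; Triage in 8am; Budget in 9am.

9am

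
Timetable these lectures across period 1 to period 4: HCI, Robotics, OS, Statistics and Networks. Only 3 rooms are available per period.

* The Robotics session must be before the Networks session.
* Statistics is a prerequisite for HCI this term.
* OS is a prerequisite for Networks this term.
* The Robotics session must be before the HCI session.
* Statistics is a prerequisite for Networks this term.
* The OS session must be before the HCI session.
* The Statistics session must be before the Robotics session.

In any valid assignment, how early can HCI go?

period 3

Precedence pushes HCI to at least period 3.
HCI at period 3 is achievable: Networks in period 3, OS in period 1, Robotics in period 2, HCI in period 3, Statistics in period 1.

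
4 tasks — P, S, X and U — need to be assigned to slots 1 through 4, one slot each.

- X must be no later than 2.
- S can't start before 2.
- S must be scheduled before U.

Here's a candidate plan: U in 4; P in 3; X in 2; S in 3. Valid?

S can't start before 2 — holds.
S must be scheduled before U — holds.
X must be no later than 2 — holds.

Yes, all constraints hold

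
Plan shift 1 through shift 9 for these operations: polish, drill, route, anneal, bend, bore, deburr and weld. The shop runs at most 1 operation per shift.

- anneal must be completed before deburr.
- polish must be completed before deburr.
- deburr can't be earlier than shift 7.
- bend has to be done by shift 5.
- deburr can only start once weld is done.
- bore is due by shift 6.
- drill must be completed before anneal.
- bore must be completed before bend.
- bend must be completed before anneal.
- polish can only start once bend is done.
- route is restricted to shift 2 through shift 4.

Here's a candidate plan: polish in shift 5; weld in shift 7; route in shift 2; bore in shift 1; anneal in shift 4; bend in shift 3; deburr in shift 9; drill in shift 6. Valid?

bore must be completed before bend — holds.
polish must be completed before deburr — holds.
deburr can only start once weld is done — holds.
bend must be completed before anneal — holds.
route is restricted to shift 2 through shift 4 — holds.
drill must be completed before anneal — violated.
anneal must be completed before deburr — holds.
bend has to be done by shift 5 — holds.
deburr can't be earlier than shift 7 — holds.
The shop runs at most 1 operation per shift — holds.
polish can only start once bend is done — holds.
bore is due by shift 6 — holds.

No. drill must be completed before anneal is not satisfied.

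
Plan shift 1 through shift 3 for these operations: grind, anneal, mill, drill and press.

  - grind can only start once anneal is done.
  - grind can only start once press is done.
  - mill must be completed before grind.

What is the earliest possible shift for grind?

Precedence pushes grind to at least shift 2.
grind at shift 2 is achievable: anneal -> shift 1; press -> shift 1; grind -> shift 2; mill -> shift 1; drill -> shift 1.

shift 2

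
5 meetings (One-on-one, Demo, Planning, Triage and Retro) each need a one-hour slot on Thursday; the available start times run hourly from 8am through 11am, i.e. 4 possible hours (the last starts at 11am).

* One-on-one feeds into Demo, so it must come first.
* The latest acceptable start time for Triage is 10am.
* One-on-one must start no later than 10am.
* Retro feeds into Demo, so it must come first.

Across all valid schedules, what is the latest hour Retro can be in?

10am

Downstream work caps Retro at 10am.
Retro at 10am is achievable: One-on-one -> 8am; Triage -> 8am; Demo -> 11am; Planning -> 8am; Retro -> 10am.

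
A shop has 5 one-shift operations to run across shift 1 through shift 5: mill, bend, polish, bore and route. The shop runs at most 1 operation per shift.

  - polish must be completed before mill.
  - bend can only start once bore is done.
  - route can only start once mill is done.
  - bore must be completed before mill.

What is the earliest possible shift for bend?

Precedence pushes bend to at least shift 2.
bend at shift 2 is achievable: mill in shift 4, bend in shift 2, polish in shift 3, route in shift 5, bore in shift 1.

shift 2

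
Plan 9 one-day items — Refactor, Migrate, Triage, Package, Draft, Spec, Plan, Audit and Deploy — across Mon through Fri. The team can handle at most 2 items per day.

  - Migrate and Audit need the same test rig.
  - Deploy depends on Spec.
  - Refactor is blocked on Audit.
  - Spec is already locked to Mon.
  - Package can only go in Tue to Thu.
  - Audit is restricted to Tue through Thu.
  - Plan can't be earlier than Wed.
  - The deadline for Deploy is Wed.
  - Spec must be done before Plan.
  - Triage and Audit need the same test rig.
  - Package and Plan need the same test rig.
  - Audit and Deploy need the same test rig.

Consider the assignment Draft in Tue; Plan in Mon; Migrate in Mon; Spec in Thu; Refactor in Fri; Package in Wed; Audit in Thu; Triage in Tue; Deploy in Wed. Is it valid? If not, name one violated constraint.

Invalid. Spec must be done before Plan.

Spec must be done before Plan — violated.
Audit and Deploy need the same test rig — holds.
Deploy depends on Spec — violated.
Triage and Audit need the same test rig — holds.
Migrate and Audit need the same test rig — holds.
Package can only go in Tue to Thu — holds.
Plan can't be earlier than Wed — violated.
Refactor is blocked on Audit — holds.
The team can handle at most 2 items per day — holds.
Package and Plan need the same test rig — holds.
The deadline for Deploy is Wed — holds.
Spec is already locked to Mon — violated.
Audit is restricted to Tue through Thu — holds.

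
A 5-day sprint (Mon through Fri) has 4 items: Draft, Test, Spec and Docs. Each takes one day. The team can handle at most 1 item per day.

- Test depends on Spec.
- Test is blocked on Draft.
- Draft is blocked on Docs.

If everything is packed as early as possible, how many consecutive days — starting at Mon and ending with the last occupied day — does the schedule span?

4 days

The precedence chain requires at least 3 distinct days.
With at most 1 per day and 4 tasks, at least 4 days are needed.
4 works (last occupied day: Thu): for example Spec=Wed; Draft=Tue; Docs=Mon; Test=Thu.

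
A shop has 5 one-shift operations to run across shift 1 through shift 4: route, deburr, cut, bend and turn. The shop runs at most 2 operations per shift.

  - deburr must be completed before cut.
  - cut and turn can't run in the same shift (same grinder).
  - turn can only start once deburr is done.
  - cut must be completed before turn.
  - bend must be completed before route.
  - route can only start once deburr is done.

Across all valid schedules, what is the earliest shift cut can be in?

shift 2

Precedence pushes cut to at least shift 2; downstream work caps cut at shift 3.
cut at shift 2 is achievable: route in shift 2; turn in shift 3; deburr in shift 1; cut in shift 2; bend in shift 1.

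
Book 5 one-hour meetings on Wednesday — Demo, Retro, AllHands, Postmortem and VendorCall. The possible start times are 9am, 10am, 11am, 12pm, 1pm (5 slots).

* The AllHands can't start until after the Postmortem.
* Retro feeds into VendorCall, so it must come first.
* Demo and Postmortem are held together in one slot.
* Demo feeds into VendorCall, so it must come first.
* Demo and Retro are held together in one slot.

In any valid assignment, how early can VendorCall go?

Precedence pushes VendorCall to at least 10am.
VendorCall at 10am is achievable: Retro=9am, Postmortem=9am, AllHands=10am, VendorCall=10am, Demo=9am.

10am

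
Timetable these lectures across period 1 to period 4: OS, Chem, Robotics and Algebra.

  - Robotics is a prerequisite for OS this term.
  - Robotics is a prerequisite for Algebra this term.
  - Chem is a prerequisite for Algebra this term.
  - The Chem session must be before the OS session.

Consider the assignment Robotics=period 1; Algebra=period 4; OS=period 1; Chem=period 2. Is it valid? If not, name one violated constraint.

Robotics is a prerequisite for Algebra this term — holds.
Chem is a prerequisite for Algebra this term — holds.
Robotics is a prerequisite for OS this term — violated.
The Chem session must be before the OS session — violated.

No — it violates: The Chem session must be before the OS session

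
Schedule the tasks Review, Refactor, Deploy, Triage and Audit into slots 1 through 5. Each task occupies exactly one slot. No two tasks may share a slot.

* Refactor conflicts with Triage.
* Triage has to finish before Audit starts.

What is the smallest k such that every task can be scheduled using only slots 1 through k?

The precedence chain requires at least 2 distinct slots.
With at most 1 per slot and 5 tasks, at least 5 slots are needed.
5 works (last occupied slot: 5): for example Triage -> 1, Deploy -> 5, Audit -> 2, Refactor -> 4, Review -> 3.

5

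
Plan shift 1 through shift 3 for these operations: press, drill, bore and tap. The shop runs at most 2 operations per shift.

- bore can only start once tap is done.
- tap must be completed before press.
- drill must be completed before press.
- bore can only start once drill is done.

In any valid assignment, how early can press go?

shift 2

Precedence pushes press to at least shift 2.
press at shift 2 is achievable: drill in shift 1, press in shift 2, tap in shift 1, bore in shift 2.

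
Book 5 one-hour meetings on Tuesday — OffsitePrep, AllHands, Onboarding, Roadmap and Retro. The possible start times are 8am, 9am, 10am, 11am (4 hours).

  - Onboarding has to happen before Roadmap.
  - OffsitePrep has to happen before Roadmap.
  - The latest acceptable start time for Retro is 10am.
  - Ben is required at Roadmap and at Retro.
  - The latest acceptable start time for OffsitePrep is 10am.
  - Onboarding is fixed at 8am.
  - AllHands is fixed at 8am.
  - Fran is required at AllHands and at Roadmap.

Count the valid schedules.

Splitting on OffsitePrep: it can be 8am (7), 9am (5), 10am (3). Listing each branch's schedules as (AllHands, Onboarding, Roadmap, Retro):
OffsitePrep=8am: (8am,8am,9am,8am) (8am,8am,9am,10am) (8am,8am,10am,8am) (8am,8am,10am,9am) (8am,8am,11am,8am) (8am,8am,11am,9am) (8am,8am,11am,10am) — 7.
OffsitePrep=9am: (8am,8am,10am,8am) (8am,8am,10am,9am) (8am,8am,11am,8am) (8am,8am,11am,9am) (8am,8am,11am,10am) — 5.
OffsitePrep=10am: (8am,8am,11am,8am) (8am,8am,11am,9am) (8am,8am,11am,10am) — 3.
Summing: 7 + 5 + 3 = 15.

15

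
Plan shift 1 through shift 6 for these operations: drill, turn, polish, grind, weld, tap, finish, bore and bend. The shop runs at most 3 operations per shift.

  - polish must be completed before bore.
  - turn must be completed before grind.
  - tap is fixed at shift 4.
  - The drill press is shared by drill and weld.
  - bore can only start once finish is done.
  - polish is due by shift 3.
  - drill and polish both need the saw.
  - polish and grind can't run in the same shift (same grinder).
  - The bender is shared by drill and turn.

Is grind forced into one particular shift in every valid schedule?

grind can be shift 2 (e.g. drill=shift 2; weld=shift 3; bend=shift 3; finish=shift 1; bore=shift 2; tap=shift 4; turn=shift 1; grind=shift 2; polish=shift 1) or shift 3 (e.g. bend -> shift 2; polish -> shift 1; weld -> shift 3; grind -> shift 3; turn -> shift 1; drill -> shift 2; bore -> shift 2; finish -> shift 1; tap -> shift 4).

No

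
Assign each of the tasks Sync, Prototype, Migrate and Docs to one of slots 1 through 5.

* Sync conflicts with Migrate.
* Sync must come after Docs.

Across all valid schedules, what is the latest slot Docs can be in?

Downstream work caps Docs at 4.
Docs at 4 is achievable: Migrate=1; Prototype=1; Docs=4; Sync=5.

4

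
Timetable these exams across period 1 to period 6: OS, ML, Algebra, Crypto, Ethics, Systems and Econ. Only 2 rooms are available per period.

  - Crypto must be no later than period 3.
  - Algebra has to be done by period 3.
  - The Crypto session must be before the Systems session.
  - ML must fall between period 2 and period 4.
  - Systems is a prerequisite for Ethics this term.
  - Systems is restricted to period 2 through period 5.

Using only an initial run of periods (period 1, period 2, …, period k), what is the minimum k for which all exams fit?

4

The precedence chain requires at least 3 distinct periods.
With at most 2 per period and 7 exams, at least 4 periods are needed.
4 works (last occupied period: period 4): for example Crypto -> period 1, Algebra -> period 1, Econ -> period 4, Systems -> period 2, OS -> period 3, Ethics -> period 3, ML -> period 2.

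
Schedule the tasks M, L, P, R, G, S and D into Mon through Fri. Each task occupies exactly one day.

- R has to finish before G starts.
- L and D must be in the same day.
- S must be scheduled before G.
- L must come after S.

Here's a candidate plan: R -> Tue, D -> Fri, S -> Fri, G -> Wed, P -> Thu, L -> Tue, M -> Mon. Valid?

L and D must be in the same day — violated.
R has to finish before G starts — holds.
L must come after S — violated.
S must be scheduled before G — violated.

No — it violates: L must come after S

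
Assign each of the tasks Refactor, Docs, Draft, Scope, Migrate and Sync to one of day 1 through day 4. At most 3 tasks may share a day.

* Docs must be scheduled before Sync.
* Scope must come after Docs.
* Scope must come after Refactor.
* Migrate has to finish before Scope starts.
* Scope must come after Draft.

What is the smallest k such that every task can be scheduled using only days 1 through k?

The precedence chain requires at least 2 distinct days.
With at most 3 per day and 6 tasks, at least 2 days are needed.
Could 2 days be enough, i.e. nothing placed later than day 2? No: Scope must come after Draft (at day 1 or later) → {day 2}; Draft must come before Scope (at day 2 or earlier) → {day 1}; Migrate must come before Scope (at day 2 or earlier) → {day 1}; Docs must come before Scope (at day 2 or earlier) → {day 1}; Refactor must come before Scope (at day 2 or earlier) → {day 1}; that puts Refactor, Docs, Draft and Migrate all in day 1 — more than 3 per day.
So 2 days is not enough.
3 works (last occupied day: day 3): for example Scope -> day 3, Sync -> day 2, Draft -> day 1, Refactor -> day 1, Migrate -> day 2, Docs -> day 1.

3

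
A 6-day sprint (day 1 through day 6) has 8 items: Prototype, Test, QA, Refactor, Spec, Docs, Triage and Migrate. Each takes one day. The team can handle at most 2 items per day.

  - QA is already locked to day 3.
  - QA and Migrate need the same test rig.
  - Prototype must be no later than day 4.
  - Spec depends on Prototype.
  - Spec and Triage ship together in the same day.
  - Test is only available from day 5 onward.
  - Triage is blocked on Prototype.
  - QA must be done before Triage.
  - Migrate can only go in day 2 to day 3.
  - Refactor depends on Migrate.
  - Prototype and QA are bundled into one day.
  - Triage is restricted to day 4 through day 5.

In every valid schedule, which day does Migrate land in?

Migrate's window is day 2–day 3.
QA is fixed at day 3, and Migrate can't share a day with QA.
So Migrate must be day 2.

day 2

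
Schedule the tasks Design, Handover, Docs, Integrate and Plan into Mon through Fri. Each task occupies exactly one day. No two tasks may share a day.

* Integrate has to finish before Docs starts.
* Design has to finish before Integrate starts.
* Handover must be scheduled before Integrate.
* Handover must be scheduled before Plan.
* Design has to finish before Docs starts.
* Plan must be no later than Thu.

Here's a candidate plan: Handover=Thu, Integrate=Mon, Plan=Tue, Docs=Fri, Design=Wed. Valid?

Plan must be no later than Thu — holds.
No two tasks may share a day — holds.
Design has to finish before Docs starts — holds.
Handover must be scheduled before Integrate — violated.
Handover must be scheduled before Plan — violated.
Design has to finish before Integrate starts — violated.
Integrate has to finish before Docs starts — holds.

Invalid. Handover must be scheduled before Integrate.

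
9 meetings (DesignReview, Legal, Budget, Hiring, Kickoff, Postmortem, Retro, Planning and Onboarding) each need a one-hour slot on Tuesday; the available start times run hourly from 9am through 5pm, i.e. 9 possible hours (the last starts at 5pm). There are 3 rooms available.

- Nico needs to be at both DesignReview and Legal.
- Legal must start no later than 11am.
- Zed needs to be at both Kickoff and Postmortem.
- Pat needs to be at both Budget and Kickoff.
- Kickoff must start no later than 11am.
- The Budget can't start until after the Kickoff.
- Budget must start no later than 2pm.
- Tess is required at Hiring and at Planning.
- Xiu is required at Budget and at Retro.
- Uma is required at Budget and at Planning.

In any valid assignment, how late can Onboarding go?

5pm

Onboarding at 5pm is achievable: Onboarding -> 5pm; DesignReview -> 10am; Hiring -> 9am; Retro -> 11am; Budget -> 10am; Kickoff -> 9am; Legal -> 9am; Planning -> 11am; Postmortem -> 10am.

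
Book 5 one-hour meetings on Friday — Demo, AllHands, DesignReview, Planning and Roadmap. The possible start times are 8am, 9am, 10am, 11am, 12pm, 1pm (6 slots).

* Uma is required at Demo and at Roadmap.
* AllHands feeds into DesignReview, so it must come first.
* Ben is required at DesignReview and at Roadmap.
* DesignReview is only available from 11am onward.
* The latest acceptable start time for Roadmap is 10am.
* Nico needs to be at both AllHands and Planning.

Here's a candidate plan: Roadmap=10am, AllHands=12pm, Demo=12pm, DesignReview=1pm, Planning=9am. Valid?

Valid

The latest acceptable start time for Roadmap is 10am — holds.
Ben is required at DesignReview and at Roadmap — holds.
DesignReview is only available from 11am onward — holds.
Uma is required at Demo and at Roadmap — holds.
AllHands feeds into DesignReview, so it must come first — holds.
Nico needs to be at both AllHands and Planning — holds.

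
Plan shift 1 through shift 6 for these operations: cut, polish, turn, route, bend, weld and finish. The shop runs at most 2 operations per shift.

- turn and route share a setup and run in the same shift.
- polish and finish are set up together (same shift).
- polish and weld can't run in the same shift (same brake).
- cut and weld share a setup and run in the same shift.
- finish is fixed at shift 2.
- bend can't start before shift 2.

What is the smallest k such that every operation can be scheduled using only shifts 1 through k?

With at most 2 per shift and 7 operations, at least 4 shifts are needed.
bend can't be placed before shift 2, so the schedule must run through at least shift 2.
4 works (last occupied shift: shift 4): for example polish in shift 2; route in shift 4; finish in shift 2; turn in shift 4; bend in shift 3; weld in shift 1; cut in shift 1.

4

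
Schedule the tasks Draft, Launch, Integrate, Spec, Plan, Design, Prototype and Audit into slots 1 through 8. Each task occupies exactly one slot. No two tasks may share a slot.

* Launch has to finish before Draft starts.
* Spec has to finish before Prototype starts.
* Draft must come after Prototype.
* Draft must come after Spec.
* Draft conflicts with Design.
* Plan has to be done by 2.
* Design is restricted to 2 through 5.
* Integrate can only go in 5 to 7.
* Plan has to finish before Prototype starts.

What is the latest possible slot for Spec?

6

Downstream work caps Spec at 6.
Spec at 6 is achievable: Audit=4; Prototype=7; Launch=3; Design=2; Draft=8; Plan=1; Spec=6; Integrate=5.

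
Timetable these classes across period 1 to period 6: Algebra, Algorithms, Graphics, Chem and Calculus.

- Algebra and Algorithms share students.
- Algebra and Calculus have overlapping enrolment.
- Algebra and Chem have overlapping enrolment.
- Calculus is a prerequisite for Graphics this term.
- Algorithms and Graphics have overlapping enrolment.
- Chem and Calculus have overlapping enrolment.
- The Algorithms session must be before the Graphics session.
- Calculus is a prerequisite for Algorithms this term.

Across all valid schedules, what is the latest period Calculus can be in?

Downstream work caps Calculus at period 4.
Calculus at period 4 is achievable: Chem -> period 2, Graphics -> period 6, Algebra -> period 1, Calculus -> period 4, Algorithms -> period 5.

period 4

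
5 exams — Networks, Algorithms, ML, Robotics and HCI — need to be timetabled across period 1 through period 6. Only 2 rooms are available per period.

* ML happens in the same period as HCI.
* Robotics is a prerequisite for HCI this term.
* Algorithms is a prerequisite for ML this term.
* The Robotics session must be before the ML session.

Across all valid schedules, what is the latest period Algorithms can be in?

Downstream work caps Algorithms at period 5.
Algorithms at period 5 is achievable: Algorithms in period 5, HCI in period 6, Robotics in period 1, ML in period 6, Networks in period 1.

period 5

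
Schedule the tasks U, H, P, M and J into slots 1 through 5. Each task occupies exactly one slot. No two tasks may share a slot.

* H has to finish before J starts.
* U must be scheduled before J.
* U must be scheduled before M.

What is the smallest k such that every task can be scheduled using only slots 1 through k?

The precedence chain requires at least 2 distinct slots.
With at most 1 per slot and 5 tasks, at least 5 slots are needed.
5 works (last occupied slot: 5): for example U -> 1; H -> 2; J -> 3; M -> 4; P -> 5.

5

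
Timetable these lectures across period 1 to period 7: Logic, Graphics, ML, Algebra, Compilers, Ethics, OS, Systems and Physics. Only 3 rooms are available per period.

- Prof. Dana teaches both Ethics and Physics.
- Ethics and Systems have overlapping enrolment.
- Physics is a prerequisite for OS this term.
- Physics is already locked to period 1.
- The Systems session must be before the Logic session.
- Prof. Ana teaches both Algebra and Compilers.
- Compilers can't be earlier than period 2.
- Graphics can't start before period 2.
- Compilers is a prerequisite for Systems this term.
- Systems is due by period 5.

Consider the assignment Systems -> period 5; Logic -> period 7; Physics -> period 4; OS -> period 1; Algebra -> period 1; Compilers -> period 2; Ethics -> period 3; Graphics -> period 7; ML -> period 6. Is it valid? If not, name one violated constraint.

No. Physics is a prerequisite for OS this term is not satisfied.

Physics is a prerequisite for OS this term — violated.
The Systems session must be before the Logic session — holds.
Graphics can't start before period 2 — holds.
Prof. Dana teaches both Ethics and Physics — holds.
Compilers is a prerequisite for Systems this term — holds.
Compilers can't be earlier than period 2 — holds.
Ethics and Systems have overlapping enrolment — holds.
Systems is due by period 5 — holds.
Physics is already locked to period 1 — violated.
Only 3 rooms are available per period — holds.
Prof. Ana teaches both Algebra and Compilers — holds.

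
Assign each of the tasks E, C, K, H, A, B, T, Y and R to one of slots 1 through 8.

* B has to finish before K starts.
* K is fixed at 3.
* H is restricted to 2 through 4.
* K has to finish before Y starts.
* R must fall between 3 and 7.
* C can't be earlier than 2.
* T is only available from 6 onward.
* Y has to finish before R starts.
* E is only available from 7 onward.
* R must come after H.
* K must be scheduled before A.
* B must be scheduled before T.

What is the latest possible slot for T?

T is available from 6.
T at 8 is achievable: Y=4, K=3, T=8, R=5, B=1, A=4, C=2, H=2, E=7.

8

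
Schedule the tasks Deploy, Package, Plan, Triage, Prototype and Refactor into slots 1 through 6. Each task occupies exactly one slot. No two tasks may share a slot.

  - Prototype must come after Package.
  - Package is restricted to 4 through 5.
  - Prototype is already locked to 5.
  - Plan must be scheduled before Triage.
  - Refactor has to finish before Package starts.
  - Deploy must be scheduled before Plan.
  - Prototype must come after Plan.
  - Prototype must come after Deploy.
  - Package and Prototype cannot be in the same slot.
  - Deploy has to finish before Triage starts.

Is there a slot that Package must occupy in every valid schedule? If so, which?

4

Package's window is 4–5.
Prototype is fixed at 5, and Package can't share a slot with Prototype.
So Package must be 4.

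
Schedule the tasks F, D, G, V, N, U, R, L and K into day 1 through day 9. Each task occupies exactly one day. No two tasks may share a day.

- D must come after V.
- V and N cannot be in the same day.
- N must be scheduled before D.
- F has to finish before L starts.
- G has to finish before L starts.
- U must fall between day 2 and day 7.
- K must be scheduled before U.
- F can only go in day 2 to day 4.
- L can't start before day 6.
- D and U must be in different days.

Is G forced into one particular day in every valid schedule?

G can be day 1 (e.g. L in day 6, F in day 2, V in day 5, N in day 7, U in day 4, K in day 3, D in day 8, R in day 9, G in day 1) or day 2 (e.g. N in day 7, K in day 1, F in day 3, R in day 9, L in day 6, V in day 5, D in day 8, U in day 4, G in day 2).

No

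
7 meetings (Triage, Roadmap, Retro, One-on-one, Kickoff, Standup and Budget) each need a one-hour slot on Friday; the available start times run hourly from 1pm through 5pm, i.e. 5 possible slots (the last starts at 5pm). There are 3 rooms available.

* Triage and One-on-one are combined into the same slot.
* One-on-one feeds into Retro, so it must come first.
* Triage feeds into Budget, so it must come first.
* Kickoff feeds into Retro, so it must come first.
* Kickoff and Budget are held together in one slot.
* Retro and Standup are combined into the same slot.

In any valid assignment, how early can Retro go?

3pm

Precedence pushes Retro to at least 3pm.
Retro at 3pm is achievable: Kickoff -> 2pm; Roadmap -> 1pm; Retro -> 3pm; Budget -> 2pm; One-on-one -> 1pm; Triage -> 1pm; Standup -> 3pm.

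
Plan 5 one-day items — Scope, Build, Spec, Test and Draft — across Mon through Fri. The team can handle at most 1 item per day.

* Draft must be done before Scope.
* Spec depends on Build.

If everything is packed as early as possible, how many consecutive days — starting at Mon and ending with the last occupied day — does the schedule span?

5 days

The precedence chain requires at least 2 distinct days.
With at most 1 per day and 5 tasks, at least 5 days are needed.
5 works (last occupied day: Fri): for example Build -> Wed; Scope -> Tue; Test -> Fri; Spec -> Thu; Draft -> Mon.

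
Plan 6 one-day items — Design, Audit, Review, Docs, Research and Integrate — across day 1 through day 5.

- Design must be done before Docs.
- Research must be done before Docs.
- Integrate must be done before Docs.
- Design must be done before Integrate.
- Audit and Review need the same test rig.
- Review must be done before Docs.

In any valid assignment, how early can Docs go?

Precedence pushes Docs to at least day 3.
Docs at day 3 is achievable: Audit in day 2; Research in day 1; Review in day 1; Integrate in day 2; Design in day 1; Docs in day 3.

day 3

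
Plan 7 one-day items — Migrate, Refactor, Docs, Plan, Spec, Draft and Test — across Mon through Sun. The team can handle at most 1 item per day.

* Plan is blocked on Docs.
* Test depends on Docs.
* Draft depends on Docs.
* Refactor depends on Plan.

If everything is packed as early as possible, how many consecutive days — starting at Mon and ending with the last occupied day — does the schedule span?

The precedence chain requires at least 3 distinct days.
With at most 1 per day and 7 tasks, at least 7 days are needed.
7 works (last occupied day: Sun): for example Test=Fri; Plan=Tue; Refactor=Wed; Draft=Thu; Migrate=Sat; Docs=Mon; Spec=Sun.

7 days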